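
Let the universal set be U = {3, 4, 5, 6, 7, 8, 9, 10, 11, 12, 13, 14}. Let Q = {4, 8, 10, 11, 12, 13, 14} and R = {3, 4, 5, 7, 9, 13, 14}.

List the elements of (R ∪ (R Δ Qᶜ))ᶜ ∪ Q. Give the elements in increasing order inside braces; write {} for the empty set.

{4, 8, 10, 11, 12, 13, 14}

Qᶜ = {3, 5, 6, 7, 9}
R Δ Qᶜ = {4, 6, 13, 14}
R ∪ (R Δ Qᶜ) = {3, 4, 5, 6, 7, 9, 13, 14}
(R ∪ (R Δ Qᶜ))ᶜ = {8, 10, 11, 12}
(R ∪ (R Δ Qᶜ))ᶜ ∪ Q = {4, 8, 10, 11, 12, 13, 14}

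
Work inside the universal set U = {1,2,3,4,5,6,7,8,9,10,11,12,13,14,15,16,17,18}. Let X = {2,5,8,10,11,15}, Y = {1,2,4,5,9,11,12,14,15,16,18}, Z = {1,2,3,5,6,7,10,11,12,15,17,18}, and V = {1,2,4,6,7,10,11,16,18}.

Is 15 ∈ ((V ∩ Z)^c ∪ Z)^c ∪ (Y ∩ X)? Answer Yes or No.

15 ∉ V and 15 ∈ Z, so 15 ∉ V ∩ Z
15 ∈ (V ∩ Z)^c since 15 ∉ (V ∩ Z)
15 ∈ (V ∩ Z)^c and 15 ∈ Z, so 15 ∈ (V ∩ Z)^c ∪ Z
15 ∉ ((V ∩ Z)^c ∪ Z)^c since 15 ∈ ((V ∩ Z)^c ∪ Z)
15 ∈ Y and 15 ∈ X, so 15 ∈ Y ∩ X
15 ∉ ((V ∩ Z)^c ∪ Z)^c and 15 ∈ (Y ∩ X), so 15 ∈ ((V ∩ Z)^c ∪ Z)^c ∪ (Y ∩ X)

Yes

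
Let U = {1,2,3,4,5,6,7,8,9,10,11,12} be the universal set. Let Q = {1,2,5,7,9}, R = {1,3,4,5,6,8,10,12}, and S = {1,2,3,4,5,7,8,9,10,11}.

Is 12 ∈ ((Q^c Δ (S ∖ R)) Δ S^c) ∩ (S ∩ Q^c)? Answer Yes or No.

12 ∉ Q, so 12 ∈ Q^c
12 ∉ S and 12 ∈ R, so 12 ∉ S ∖ R
12 ∈ Q^c and 12 ∉ (S ∖ R), so 12 ∈ Q^c Δ (S ∖ R)
12 ∉ S, so 12 ∈ S^c
12 ∈ (Q^c Δ (S ∖ R)) and 12 ∈ S^c, so 12 ∉ (Q^c Δ (S ∖ R)) Δ S^c
12 ∉ Q, so 12 ∈ Q^c
12 ∉ S and 12 ∈ Q^c, so 12 ∉ S ∩ Q^c
12 ∉ ((Q^c Δ (S ∖ R)) Δ S^c) and 12 ∉ (S ∩ Q^c), so 12 ∉ ((Q^c Δ (S ∖ R)) Δ S^c) ∩ (S ∩ Q^c)

No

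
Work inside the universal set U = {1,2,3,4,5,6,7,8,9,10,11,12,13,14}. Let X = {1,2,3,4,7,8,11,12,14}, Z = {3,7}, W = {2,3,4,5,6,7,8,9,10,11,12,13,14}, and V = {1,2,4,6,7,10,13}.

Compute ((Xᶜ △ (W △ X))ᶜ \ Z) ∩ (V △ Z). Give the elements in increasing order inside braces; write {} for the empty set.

{2,4,6,10,13}

Xᶜ = {5,6,9,10,13}
W △ X = {1,5,6,9,10,13}
Xᶜ △ (W △ X) = {1}
(Xᶜ △ (W △ X))ᶜ = {2,3,4,5,6,7,8,9,10,11,12,13,14}
(Xᶜ △ (W △ X))ᶜ \ Z = {2,4,5,6,8,9,10,11,12,13,14}
V △ Z = {1,2,3,4,6,10,13}
((Xᶜ △ (W △ X))ᶜ \ Z) ∩ (V △ Z) = {2,4,6,10,13}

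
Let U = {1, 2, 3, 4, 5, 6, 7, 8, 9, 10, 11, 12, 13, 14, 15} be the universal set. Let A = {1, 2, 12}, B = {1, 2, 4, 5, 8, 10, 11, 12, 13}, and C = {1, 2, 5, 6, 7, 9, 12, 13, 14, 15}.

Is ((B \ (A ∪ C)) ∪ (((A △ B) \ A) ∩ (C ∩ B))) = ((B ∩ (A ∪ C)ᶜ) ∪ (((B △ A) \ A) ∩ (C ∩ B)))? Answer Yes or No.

Yes

A ∪ C = {1, 2, 5, 6, 7, 9, 12, 13, 14, 15}
B \ (A ∪ C) = {4, 8, 10, 11}
A △ B = {4, 5, 8, 10, 11, 13}
(A △ B) \ A = {4, 5, 8, 10, 11, 13}
C ∩ B = {1, 2, 5, 12, 13}
((A △ B) \ A) ∩ (C ∩ B) = {5, 13}
(B \ (A ∪ C)) ∪ (((A △ B) \ A) ∩ (C ∩ B)) = {4, 5, 8, 10, 11, 13}
(A ∪ C)ᶜ = {3, 4, 8, 10, 11}
B ∩ (A ∪ C)ᶜ = {4, 8, 10, 11}
B △ A = {4, 5, 8, 10, 11, 13}
(B △ A) \ A = {4, 5, 8, 10, 11, 13}
((B △ A) \ A) ∩ (C ∩ B) = {5, 13}
(B ∩ (A ∪ C)ᶜ) ∪ (((B △ A) \ A) ∩ (C ∩ B)) = {4, 5, 8, 10, 11, 13}
Both equal {4, 5, 8, 10, 11, 13}, so (B \ (A ∪ C)) ∪ (((A △ B) \ A) ∩ (C ∩ B)) = (B ∩ (A ∪ C)ᶜ) ∪ (((B △ A) \ A) ∩ (C ∩ B)).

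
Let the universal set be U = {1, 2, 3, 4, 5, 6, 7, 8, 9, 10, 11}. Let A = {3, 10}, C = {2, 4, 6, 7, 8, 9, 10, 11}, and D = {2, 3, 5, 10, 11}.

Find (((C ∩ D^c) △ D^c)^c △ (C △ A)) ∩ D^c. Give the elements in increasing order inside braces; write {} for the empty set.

D^c = {1, 4, 6, 7, 8, 9}
C ∩ D^c = {4, 6, 7, 8, 9}
(C ∩ D^c) △ D^c = {1}
((C ∩ D^c) △ D^c)^c = {2, 3, 4, 5, 6, 7, 8, 9, 10, 11}
C △ A = {2, 3, 4, 6, 7, 8, 9, 11}
((C ∩ D^c) △ D^c)^c △ (C △ A) = {5, 10}
(((C ∩ D^c) △ D^c)^c △ (C △ A)) ∩ D^c = {}

{}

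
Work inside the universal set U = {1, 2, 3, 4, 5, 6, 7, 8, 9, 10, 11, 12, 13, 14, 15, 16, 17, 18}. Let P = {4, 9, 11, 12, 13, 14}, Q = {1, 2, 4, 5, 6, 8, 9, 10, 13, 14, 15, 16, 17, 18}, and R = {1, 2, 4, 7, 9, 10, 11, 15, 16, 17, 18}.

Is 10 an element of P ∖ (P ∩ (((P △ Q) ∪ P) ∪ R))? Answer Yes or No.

10 ∉ P and 10 ∈ Q, so 10 ∈ P △ Q
10 ∈ (P △ Q) and 10 ∉ P, so 10 ∈ (P △ Q) ∪ P
10 ∈ ((P △ Q) ∪ P) and 10 ∈ R, so 10 ∈ ((P △ Q) ∪ P) ∪ R
10 ∉ P and 10 ∈ (((P △ Q) ∪ P) ∪ R), so 10 ∉ P ∩ (((P △ Q) ∪ P) ∪ R)
10 ∉ P and 10 ∉ (P ∩ (((P △ Q) ∪ P) ∪ R)), so 10 ∉ P ∖ (P ∩ (((P △ Q) ∪ P) ∪ R))

No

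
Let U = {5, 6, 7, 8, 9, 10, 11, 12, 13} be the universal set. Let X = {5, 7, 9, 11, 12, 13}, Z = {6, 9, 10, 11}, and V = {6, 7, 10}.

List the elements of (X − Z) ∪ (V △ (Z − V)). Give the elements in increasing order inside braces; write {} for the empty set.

{5, 6, 7, 9, 10, 11, 12, 13}

X − Z = {5, 7, 12, 13}
Z − V = {9, 11}
V △ (Z − V) = {6, 7, 9, 10, 11}
(X − Z) ∪ (V △ (Z − V)) = {5, 6, 7, 9, 10, 11, 12, 13}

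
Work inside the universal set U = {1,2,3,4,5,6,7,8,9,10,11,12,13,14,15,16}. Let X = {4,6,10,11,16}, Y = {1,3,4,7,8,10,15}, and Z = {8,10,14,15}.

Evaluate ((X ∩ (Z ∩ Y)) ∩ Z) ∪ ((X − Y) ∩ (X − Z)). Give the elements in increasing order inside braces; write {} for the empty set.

{6,10,11,16}

Z ∩ Y = {8,10,15}
X ∩ (Z ∩ Y) = {10}
(X ∩ (Z ∩ Y)) ∩ Z = {10}
X − Y = {6,11,16}
X − Z = {4,6,11,16}
(X − Y) ∩ (X − Z) = {6,11,16}
((X ∩ (Z ∩ Y)) ∩ Z) ∪ ((X − Y) ∩ (X − Z)) = {6,10,11,16}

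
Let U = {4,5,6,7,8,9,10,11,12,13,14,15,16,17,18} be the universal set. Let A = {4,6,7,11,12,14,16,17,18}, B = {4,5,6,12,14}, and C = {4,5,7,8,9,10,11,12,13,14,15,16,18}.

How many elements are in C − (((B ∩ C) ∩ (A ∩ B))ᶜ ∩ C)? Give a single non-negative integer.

3

B ∩ C = {4,5,12,14}
A ∩ B = {4,6,12,14}
(B ∩ C) ∩ (A ∩ B) = {4,12,14}
((B ∩ C) ∩ (A ∩ B))ᶜ = {5,6,7,8,9,10,11,13,15,16,17,18}
((B ∩ C) ∩ (A ∩ B))ᶜ ∩ C = {5,7,8,9,10,11,13,15,16,18}
C − (((B ∩ C) ∩ (A ∩ B))ᶜ ∩ C) = {4,12,14}
|C − (((B ∩ C) ∩ (A ∩ B))ᶜ ∩ C)| = 3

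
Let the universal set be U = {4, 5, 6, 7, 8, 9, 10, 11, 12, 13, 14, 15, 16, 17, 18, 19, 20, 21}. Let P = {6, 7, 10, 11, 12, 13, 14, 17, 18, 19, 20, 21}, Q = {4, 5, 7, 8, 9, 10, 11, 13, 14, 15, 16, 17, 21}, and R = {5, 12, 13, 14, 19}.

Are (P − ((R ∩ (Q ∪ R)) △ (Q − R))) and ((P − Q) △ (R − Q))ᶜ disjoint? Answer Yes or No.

Yes

Q ∪ R = {4, 5, 7, 8, 9, 10, 11, 12, 13, 14, 15, 16, 17, 19, 21}
R ∩ (Q ∪ R) = {5, 12, 13, 14, 19}
Q − R = {4, 7, 8, 9, 10, 11, 15, 16, 17, 21}
(R ∩ (Q ∪ R)) △ (Q − R) = {4, 5, 7, 8, 9, 10, 11, 12, 13, 14, 15, 16, 17, 19, 21}
P − ((R ∩ (Q ∪ R)) △ (Q − R)) = {6, 18, 20}
P − Q = {6, 12, 18, 19, 20}
R − Q = {12, 19}
(P − Q) △ (R − Q) = {6, 18, 20}
((P − Q) △ (R − Q))ᶜ = {4, 5, 7, 8, 9, 10, 11, 12, 13, 14, 15, 16, 17, 19, 21}
{6, 18, 20} and {4, 5, 7, 8, 9, 10, 11, 12, 13, 14, 15, 16, 17, 19, 21} share no elements.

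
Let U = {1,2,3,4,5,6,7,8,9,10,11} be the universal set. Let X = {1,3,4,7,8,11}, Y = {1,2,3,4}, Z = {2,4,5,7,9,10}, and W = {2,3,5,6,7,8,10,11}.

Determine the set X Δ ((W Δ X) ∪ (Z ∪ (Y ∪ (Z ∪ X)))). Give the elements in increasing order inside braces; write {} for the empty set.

{2,5,6,9,10}

W Δ X = {1,2,4,5,6,10}
Z ∪ X = {1,2,3,4,5,7,8,9,10,11}
Y ∪ (Z ∪ X) = {1,2,3,4,5,7,8,9,10,11}
Z ∪ (Y ∪ (Z ∪ X)) = {1,2,3,4,5,7,8,9,10,11}
(W Δ X) ∪ (Z ∪ (Y ∪ (Z ∪ X))) = {1,2,3,4,5,6,7,8,9,10,11}
X Δ ((W Δ X) ∪ (Z ∪ (Y ∪ (Z ∪ X)))) = {2,5,6,9,10}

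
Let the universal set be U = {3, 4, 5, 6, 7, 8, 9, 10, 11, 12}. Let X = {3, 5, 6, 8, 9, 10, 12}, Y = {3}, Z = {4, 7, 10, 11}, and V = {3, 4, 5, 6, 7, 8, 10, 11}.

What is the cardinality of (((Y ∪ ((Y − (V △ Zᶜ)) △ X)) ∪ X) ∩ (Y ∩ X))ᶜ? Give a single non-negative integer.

Zᶜ = {3, 5, 6, 8, 9, 12}
V △ Zᶜ = {4, 7, 9, 10, 11, 12}
Y − (V △ Zᶜ) = {3}
(Y − (V △ Zᶜ)) △ X = {5, 6, 8, 9, 10, 12}
Y ∪ ((Y − (V △ Zᶜ)) △ X) = {3, 5, 6, 8, 9, 10, 12}
(Y ∪ ((Y − (V △ Zᶜ)) △ X)) ∪ X = {3, 5, 6, 8, 9, 10, 12}
Y ∩ X = {3}
((Y ∪ ((Y − (V △ Zᶜ)) △ X)) ∪ X) ∩ (Y ∩ X) = {3}
(((Y ∪ ((Y − (V △ Zᶜ)) △ X)) ∪ X) ∩ (Y ∩ X))ᶜ = {4, 5, 6, 7, 8, 9, 10, 11, 12}
|(((Y ∪ ((Y − (V △ Zᶜ)) △ X)) ∪ X) ∩ (Y ∩ X))ᶜ| = 9

9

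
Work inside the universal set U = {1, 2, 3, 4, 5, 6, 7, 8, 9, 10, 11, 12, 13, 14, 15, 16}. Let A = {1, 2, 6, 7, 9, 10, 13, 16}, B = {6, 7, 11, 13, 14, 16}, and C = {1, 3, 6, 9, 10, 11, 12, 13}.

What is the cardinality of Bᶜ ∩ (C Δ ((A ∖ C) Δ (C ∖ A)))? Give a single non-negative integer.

4

Bᶜ = {1, 2, 3, 4, 5, 8, 9, 10, 12, 15}
A ∖ C = {2, 7, 16}
C ∖ A = {3, 11, 12}
(A ∖ C) Δ (C ∖ A) = {2, 3, 7, 11, 12, 16}
C Δ ((A ∖ C) Δ (C ∖ A)) = {1, 2, 6, 7, 9, 10, 13, 16}
Bᶜ ∩ (C Δ ((A ∖ C) Δ (C ∖ A))) = {1, 2, 9, 10}
|Bᶜ ∩ (C Δ ((A ∖ C) Δ (C ∖ A)))| = 4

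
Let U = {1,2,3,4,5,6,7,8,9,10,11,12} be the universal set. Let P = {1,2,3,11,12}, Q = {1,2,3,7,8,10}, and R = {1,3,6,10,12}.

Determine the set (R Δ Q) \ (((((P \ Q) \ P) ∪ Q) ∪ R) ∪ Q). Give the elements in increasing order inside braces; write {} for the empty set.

R Δ Q = {2,6,7,8,12}
P \ Q = {11,12}
(P \ Q) \ P = {}
((P \ Q) \ P) ∪ Q = {1,2,3,7,8,10}
(((P \ Q) \ P) ∪ Q) ∪ R = {1,2,3,6,7,8,10,12}
((((P \ Q) \ P) ∪ Q) ∪ R) ∪ Q = {1,2,3,6,7,8,10,12}
(R Δ Q) \ (((((P \ Q) \ P) ∪ Q) ∪ R) ∪ Q) = {}

{}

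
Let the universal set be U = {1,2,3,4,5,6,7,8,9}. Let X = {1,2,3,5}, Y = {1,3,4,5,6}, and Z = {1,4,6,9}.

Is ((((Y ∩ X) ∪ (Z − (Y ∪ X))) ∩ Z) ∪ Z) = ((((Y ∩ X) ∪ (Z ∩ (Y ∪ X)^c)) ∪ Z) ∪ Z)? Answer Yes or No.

No

Y ∩ X = {1,3,5}
Y ∪ X = {1,2,3,4,5,6}
Z − (Y ∪ X) = {9}
(Y ∩ X) ∪ (Z − (Y ∪ X)) = {1,3,5,9}
((Y ∩ X) ∪ (Z − (Y ∪ X))) ∩ Z = {1,9}
(((Y ∩ X) ∪ (Z − (Y ∪ X))) ∩ Z) ∪ Z = {1,4,6,9}
(Y ∪ X)^c = {7,8,9}
Z ∩ (Y ∪ X)^c = {9}
(Y ∩ X) ∪ (Z ∩ (Y ∪ X)^c) = {1,3,5,9}
((Y ∩ X) ∪ (Z ∩ (Y ∪ X)^c)) ∪ Z = {1,3,4,5,6,9}
(((Y ∩ X) ∪ (Z ∩ (Y ∪ X)^c)) ∪ Z) ∪ Z = {1,3,4,5,6,9}
3 ∈ (((Y ∩ X) ∪ (Z ∩ (Y ∪ X)^c)) ∪ Z) ∪ Z but 3 ∉ (((Y ∩ X) ∪ (Z − (Y ∪ X))) ∩ Z) ∪ Z, so they differ.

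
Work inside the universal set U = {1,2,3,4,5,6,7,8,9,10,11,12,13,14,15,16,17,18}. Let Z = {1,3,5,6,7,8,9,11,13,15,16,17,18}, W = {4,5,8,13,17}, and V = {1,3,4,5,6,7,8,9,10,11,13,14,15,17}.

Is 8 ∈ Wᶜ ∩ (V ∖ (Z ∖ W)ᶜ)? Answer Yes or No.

8 ∈ W, so 8 ∉ Wᶜ
8 ∈ Z and 8 ∈ W, so 8 ∉ Z ∖ W
8 ∈ (Z ∖ W)ᶜ since 8 ∉ (Z ∖ W)
8 ∈ V and 8 ∈ (Z ∖ W)ᶜ, so 8 ∉ V ∖ (Z ∖ W)ᶜ
8 ∉ Wᶜ and 8 ∉ (V ∖ (Z ∖ W)ᶜ), so 8 ∉ Wᶜ ∩ (V ∖ (Z ∖ W)ᶜ)

No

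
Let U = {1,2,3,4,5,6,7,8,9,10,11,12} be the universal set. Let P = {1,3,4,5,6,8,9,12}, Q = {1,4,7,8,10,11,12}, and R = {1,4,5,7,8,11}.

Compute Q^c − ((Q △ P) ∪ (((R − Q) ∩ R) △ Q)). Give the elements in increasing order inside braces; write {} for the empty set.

{2}

Q^c = {2,3,5,6,9}
Q △ P = {3,5,6,7,9,10,11}
R − Q = {5}
(R − Q) ∩ R = {5}
((R − Q) ∩ R) △ Q = {1,4,5,7,8,10,11,12}
(Q △ P) ∪ (((R − Q) ∩ R) △ Q) = {1,3,4,5,6,7,8,9,10,11,12}
Q^c − ((Q △ P) ∪ (((R − Q) ∩ R) △ Q)) = {2}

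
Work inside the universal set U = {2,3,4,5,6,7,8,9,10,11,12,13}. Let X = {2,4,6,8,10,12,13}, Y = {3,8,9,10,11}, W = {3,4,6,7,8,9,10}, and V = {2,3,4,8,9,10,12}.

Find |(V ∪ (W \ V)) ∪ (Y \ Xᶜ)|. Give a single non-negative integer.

W \ V = {6,7}
V ∪ (W \ V) = {2,3,4,6,7,8,9,10,12}
Xᶜ = {3,5,7,9,11}
Y \ Xᶜ = {8,10}
(V ∪ (W \ V)) ∪ (Y \ Xᶜ) = {2,3,4,6,7,8,9,10,12}
|(V ∪ (W \ V)) ∪ (Y \ Xᶜ)| = 9

9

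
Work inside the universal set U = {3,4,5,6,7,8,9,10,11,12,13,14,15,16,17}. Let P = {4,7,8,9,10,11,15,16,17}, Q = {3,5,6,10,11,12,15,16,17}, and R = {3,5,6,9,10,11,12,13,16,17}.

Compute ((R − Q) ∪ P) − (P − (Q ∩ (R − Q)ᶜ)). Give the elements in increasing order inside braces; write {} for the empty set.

{10,11,13,15,16,17}

R − Q = {9,13}
(R − Q) ∪ P = {4,7,8,9,10,11,13,15,16,17}
(R − Q)ᶜ = {3,4,5,6,7,8,10,11,12,14,15,16,17}
Q ∩ (R − Q)ᶜ = {3,5,6,10,11,12,15,16,17}
P − (Q ∩ (R − Q)ᶜ) = {4,7,8,9}
((R − Q) ∪ P) − (P − (Q ∩ (R − Q)ᶜ)) = {10,11,13,15,16,17}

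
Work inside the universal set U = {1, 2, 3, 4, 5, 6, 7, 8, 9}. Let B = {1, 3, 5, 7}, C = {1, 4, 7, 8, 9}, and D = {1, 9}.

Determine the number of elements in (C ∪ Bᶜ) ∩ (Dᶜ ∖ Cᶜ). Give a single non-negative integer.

3

Bᶜ = {2, 4, 6, 8, 9}
C ∪ Bᶜ = {1, 2, 4, 6, 7, 8, 9}
Dᶜ = {2, 3, 4, 5, 6, 7, 8}
Cᶜ = {2, 3, 5, 6}
Dᶜ ∖ Cᶜ = {4, 7, 8}
(C ∪ Bᶜ) ∩ (Dᶜ ∖ Cᶜ) = {4, 7, 8}
|(C ∪ Bᶜ) ∩ (Dᶜ ∖ Cᶜ)| = 3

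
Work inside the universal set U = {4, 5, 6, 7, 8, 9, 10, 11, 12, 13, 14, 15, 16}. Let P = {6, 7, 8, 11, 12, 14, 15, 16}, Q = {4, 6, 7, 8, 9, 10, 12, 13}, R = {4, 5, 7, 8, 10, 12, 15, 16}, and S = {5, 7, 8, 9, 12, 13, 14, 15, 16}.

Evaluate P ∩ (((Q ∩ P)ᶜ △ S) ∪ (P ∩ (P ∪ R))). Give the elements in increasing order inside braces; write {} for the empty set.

{6, 7, 8, 11, 12, 14, 15, 16}

Q ∩ P = {6, 7, 8, 12}
(Q ∩ P)ᶜ = {4, 5, 9, 10, 11, 13, 14, 15, 16}
(Q ∩ P)ᶜ △ S = {4, 7, 8, 10, 11, 12}
P ∪ R = {4, 5, 6, 7, 8, 10, 11, 12, 14, 15, 16}
P ∩ (P ∪ R) = {6, 7, 8, 11, 12, 14, 15, 16}
((Q ∩ P)ᶜ △ S) ∪ (P ∩ (P ∪ R)) = {4, 6, 7, 8, 10, 11, 12, 14, 15, 16}
P ∩ (((Q ∩ P)ᶜ △ S) ∪ (P ∩ (P ∪ R))) = {6, 7, 8, 11, 12, 14, 15, 16}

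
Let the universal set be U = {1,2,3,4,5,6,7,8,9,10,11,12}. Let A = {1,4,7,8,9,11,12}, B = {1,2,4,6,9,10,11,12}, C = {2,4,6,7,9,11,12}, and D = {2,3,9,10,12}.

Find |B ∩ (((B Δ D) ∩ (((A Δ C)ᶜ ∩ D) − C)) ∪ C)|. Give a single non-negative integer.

6

B Δ D = {1,3,4,6,11}
A Δ C = {1,2,6,8}
(A Δ C)ᶜ = {3,4,5,7,9,10,11,12}
(A Δ C)ᶜ ∩ D = {3,9,10,12}
((A Δ C)ᶜ ∩ D) − C = {3,10}
(B Δ D) ∩ (((A Δ C)ᶜ ∩ D) − C) = {3}
((B Δ D) ∩ (((A Δ C)ᶜ ∩ D) − C)) ∪ C = {2,3,4,6,7,9,11,12}
B ∩ (((B Δ D) ∩ (((A Δ C)ᶜ ∩ D) − C)) ∪ C) = {2,4,6,9,11,12}
|B ∩ (((B Δ D) ∩ (((A Δ C)ᶜ ∩ D) − C)) ∪ C)| = 6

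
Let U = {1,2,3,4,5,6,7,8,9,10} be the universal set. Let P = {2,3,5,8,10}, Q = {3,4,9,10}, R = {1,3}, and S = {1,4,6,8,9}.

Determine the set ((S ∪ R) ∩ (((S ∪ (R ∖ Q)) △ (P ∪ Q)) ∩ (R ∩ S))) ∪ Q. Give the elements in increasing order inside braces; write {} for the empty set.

{1,3,4,9,10}

S ∪ R = {1,3,4,6,8,9}
R ∖ Q = {1}
S ∪ (R ∖ Q) = {1,4,6,8,9}
P ∪ Q = {2,3,4,5,8,9,10}
(S ∪ (R ∖ Q)) △ (P ∪ Q) = {1,2,3,5,6,10}
R ∩ S = {1}
((S ∪ (R ∖ Q)) △ (P ∪ Q)) ∩ (R ∩ S) = {1}
(S ∪ R) ∩ (((S ∪ (R ∖ Q)) △ (P ∪ Q)) ∩ (R ∩ S)) = {1}
((S ∪ R) ∩ (((S ∪ (R ∖ Q)) △ (P ∪ Q)) ∩ (R ∩ S))) ∪ Q = {1,3,4,9,10}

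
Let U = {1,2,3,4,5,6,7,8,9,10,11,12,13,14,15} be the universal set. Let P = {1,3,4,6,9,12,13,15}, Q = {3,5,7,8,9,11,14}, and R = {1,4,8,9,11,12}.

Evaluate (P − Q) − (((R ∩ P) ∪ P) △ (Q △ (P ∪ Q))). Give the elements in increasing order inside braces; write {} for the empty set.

{1,4,6,12,13,15}

P − Q = {1,4,6,12,13,15}
R ∩ P = {1,4,9,12}
(R ∩ P) ∪ P = {1,3,4,6,9,12,13,15}
P ∪ Q = {1,3,4,5,6,7,8,9,11,12,13,14,15}
Q △ (P ∪ Q) = {1,4,6,12,13,15}
((R ∩ P) ∪ P) △ (Q △ (P ∪ Q)) = {3,9}
(P − Q) − (((R ∩ P) ∪ P) △ (Q △ (P ∪ Q))) = {1,4,6,12,13,15}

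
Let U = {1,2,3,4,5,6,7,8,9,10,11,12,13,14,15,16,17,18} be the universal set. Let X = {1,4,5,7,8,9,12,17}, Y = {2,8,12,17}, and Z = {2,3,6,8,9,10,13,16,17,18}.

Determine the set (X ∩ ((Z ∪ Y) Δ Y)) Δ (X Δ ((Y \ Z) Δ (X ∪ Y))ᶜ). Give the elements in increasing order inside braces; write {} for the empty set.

Z ∪ Y = {2,3,6,8,9,10,12,13,16,17,18}
(Z ∪ Y) Δ Y = {3,6,9,10,13,16,18}
X ∩ ((Z ∪ Y) Δ Y) = {9}
Y \ Z = {12}
X ∪ Y = {1,2,4,5,7,8,9,12,17}
(Y \ Z) Δ (X ∪ Y) = {1,2,4,5,7,8,9,17}
((Y \ Z) Δ (X ∪ Y))ᶜ = {3,6,10,11,12,13,14,15,16,18}
X Δ ((Y \ Z) Δ (X ∪ Y))ᶜ = {1,3,4,5,6,7,8,9,10,11,13,14,15,16,17,18}
(X ∩ ((Z ∪ Y) Δ Y)) Δ (X Δ ((Y \ Z) Δ (X ∪ Y))ᶜ) = {1,3,4,5,6,7,8,10,11,13,14,15,16,17,18}

{1,3,4,5,6,7,8,10,11,13,14,15,16,17,18}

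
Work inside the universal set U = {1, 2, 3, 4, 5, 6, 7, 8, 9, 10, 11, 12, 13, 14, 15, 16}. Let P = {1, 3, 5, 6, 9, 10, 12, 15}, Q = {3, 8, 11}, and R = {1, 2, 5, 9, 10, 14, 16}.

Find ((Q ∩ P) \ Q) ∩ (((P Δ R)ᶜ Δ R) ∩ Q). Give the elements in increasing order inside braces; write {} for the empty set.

Q ∩ P = {3}
(Q ∩ P) \ Q = {}
P Δ R = {2, 3, 6, 12, 14, 15, 16}
(P Δ R)ᶜ = {1, 4, 5, 7, 8, 9, 10, 11, 13}
(P Δ R)ᶜ Δ R = {2, 4, 7, 8, 11, 13, 14, 16}
((P Δ R)ᶜ Δ R) ∩ Q = {8, 11}
((Q ∩ P) \ Q) ∩ (((P Δ R)ᶜ Δ R) ∩ Q) = {}

{}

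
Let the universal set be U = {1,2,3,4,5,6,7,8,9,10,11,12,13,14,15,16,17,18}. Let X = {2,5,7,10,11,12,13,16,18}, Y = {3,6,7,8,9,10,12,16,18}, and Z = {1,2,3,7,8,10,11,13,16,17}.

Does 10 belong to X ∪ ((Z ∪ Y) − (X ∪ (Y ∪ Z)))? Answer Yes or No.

Yes

10 ∈ Z and 10 ∈ Y, so 10 ∈ Z ∪ Y
10 ∈ Y and 10 ∈ Z, so 10 ∈ Y ∪ Z
10 ∈ X and 10 ∈ (Y ∪ Z), so 10 ∈ X ∪ (Y ∪ Z)
10 ∈ (Z ∪ Y) and 10 ∈ (X ∪ (Y ∪ Z)), so 10 ∉ (Z ∪ Y) − (X ∪ (Y ∪ Z))
10 ∈ X and 10 ∉ ((Z ∪ Y) − (X ∪ (Y ∪ Z))), so 10 ∈ X ∪ ((Z ∪ Y) − (X ∪ (Y ∪ Z)))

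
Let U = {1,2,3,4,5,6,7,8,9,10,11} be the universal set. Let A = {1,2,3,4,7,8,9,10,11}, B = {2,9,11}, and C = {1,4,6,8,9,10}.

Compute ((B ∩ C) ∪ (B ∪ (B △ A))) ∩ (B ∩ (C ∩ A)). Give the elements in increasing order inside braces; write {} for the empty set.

B ∩ C = {9}
B △ A = {1,3,4,7,8,10}
B ∪ (B △ A) = {1,2,3,4,7,8,9,10,11}
(B ∩ C) ∪ (B ∪ (B △ A)) = {1,2,3,4,7,8,9,10,11}
C ∩ A = {1,4,8,9,10}
B ∩ (C ∩ A) = {9}
((B ∩ C) ∪ (B ∪ (B △ A))) ∩ (B ∩ (C ∩ A)) = {9}

{9}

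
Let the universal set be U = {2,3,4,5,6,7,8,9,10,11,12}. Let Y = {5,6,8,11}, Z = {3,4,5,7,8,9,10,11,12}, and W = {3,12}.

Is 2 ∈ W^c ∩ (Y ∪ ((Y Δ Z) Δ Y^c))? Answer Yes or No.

Yes

2 ∉ W, so 2 ∈ W^c
2 ∉ Y and 2 ∉ Z, so 2 ∉ Y Δ Z
2 ∉ Y, so 2 ∈ Y^c
2 ∉ (Y Δ Z) and 2 ∈ Y^c, so 2 ∈ (Y Δ Z) Δ Y^c
2 ∉ Y and 2 ∈ ((Y Δ Z) Δ Y^c), so 2 ∈ Y ∪ ((Y Δ Z) Δ Y^c)
2 ∈ W^c and 2 ∈ (Y ∪ ((Y Δ Z) Δ Y^c)), so 2 ∈ W^c ∩ (Y ∪ ((Y Δ Z) Δ Y^c))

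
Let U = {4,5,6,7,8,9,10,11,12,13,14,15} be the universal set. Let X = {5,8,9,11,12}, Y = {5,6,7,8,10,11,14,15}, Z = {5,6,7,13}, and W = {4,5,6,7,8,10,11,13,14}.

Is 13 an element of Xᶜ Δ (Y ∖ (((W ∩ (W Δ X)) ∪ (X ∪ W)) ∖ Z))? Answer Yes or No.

13 ∉ X, so 13 ∈ Xᶜ
13 ∈ W and 13 ∉ X, so 13 ∈ W Δ X
13 ∈ W and 13 ∈ (W Δ X), so 13 ∈ W ∩ (W Δ X)
13 ∉ X and 13 ∈ W, so 13 ∈ X ∪ W
13 ∈ (W ∩ (W Δ X)) and 13 ∈ (X ∪ W), so 13 ∈ (W ∩ (W Δ X)) ∪ (X ∪ W)
13 ∈ ((W ∩ (W Δ X)) ∪ (X ∪ W)) and 13 ∈ Z, so 13 ∉ ((W ∩ (W Δ X)) ∪ (X ∪ W)) ∖ Z
13 ∉ Y and 13 ∉ (((W ∩ (W Δ X)) ∪ (X ∪ W)) ∖ Z), so 13 ∉ Y ∖ (((W ∩ (W Δ X)) ∪ (X ∪ W)) ∖ Z)
13 ∈ Xᶜ and 13 ∉ (Y ∖ (((W ∩ (W Δ X)) ∪ (X ∪ W)) ∖ Z)), so 13 ∈ Xᶜ Δ (Y ∖ (((W ∩ (W Δ X)) ∪ (X ∪ W)) ∖ Z))

Yes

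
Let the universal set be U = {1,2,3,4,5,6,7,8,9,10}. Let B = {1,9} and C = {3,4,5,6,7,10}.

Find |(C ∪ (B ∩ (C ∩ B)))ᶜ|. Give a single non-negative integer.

C ∩ B = {}
B ∩ (C ∩ B) = {}
C ∪ (B ∩ (C ∩ B)) = {3,4,5,6,7,10}
(C ∪ (B ∩ (C ∩ B)))ᶜ = {1,2,8,9}
|(C ∪ (B ∩ (C ∩ B)))ᶜ| = 4

4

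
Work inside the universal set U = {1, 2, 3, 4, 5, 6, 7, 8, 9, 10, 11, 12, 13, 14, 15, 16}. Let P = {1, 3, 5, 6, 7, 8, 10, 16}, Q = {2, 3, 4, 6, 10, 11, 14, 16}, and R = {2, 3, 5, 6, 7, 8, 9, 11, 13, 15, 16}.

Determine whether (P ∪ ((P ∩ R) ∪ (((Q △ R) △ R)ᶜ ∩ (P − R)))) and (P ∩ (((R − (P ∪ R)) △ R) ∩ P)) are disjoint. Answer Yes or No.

No

P ∩ R = {3, 5, 6, 7, 8, 16}
Q △ R = {4, 5, 7, 8, 9, 10, 13, 14, 15}
(Q △ R) △ R = {2, 3, 4, 6, 10, 11, 14, 16}
((Q △ R) △ R)ᶜ = {1, 5, 7, 8, 9, 12, 13, 15}
P − R = {1, 10}
((Q △ R) △ R)ᶜ ∩ (P − R) = {1}
(P ∩ R) ∪ (((Q △ R) △ R)ᶜ ∩ (P − R)) = {1, 3, 5, 6, 7, 8, 16}
P ∪ ((P ∩ R) ∪ (((Q △ R) △ R)ᶜ ∩ (P − R))) = {1, 3, 5, 6, 7, 8, 10, 16}
P ∪ R = {1, 2, 3, 5, 6, 7, 8, 9, 10, 11, 13, 15, 16}
R − (P ∪ R) = {}
(R − (P ∪ R)) △ R = {2, 3, 5, 6, 7, 8, 9, 11, 13, 15, 16}
((R − (P ∪ R)) △ R) ∩ P = {3, 5, 6, 7, 8, 16}
P ∩ (((R − (P ∪ R)) △ R) ∩ P) = {3, 5, 6, 7, 8, 16}
3 lies in both, so they are not disjoint.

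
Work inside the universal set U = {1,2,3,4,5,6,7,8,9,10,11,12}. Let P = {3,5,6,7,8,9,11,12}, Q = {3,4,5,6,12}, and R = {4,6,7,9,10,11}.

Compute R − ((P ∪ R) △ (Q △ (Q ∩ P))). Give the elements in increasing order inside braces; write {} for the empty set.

{4}

P ∪ R = {3,4,5,6,7,8,9,10,11,12}
Q ∩ P = {3,5,6,12}
Q △ (Q ∩ P) = {4}
(P ∪ R) △ (Q △ (Q ∩ P)) = {3,5,6,7,8,9,10,11,12}
R − ((P ∪ R) △ (Q △ (Q ∩ P))) = {4}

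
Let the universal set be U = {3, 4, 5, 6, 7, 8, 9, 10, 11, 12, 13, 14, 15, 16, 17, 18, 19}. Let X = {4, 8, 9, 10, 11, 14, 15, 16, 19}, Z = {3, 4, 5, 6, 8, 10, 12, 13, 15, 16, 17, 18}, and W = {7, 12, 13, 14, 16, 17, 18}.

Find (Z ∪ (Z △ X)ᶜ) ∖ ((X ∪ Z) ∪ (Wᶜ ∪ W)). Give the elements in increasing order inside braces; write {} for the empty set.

Z △ X = {3, 5, 6, 9, 11, 12, 13, 14, 17, 18, 19}
(Z △ X)ᶜ = {4, 7, 8, 10, 15, 16}
Z ∪ (Z △ X)ᶜ = {3, 4, 5, 6, 7, 8, 10, 12, 13, 15, 16, 17, 18}
X ∪ Z = {3, 4, 5, 6, 8, 9, 10, 11, 12, 13, 14, 15, 16, 17, 18, 19}
Wᶜ = {3, 4, 5, 6, 8, 9, 10, 11, 15, 19}
Wᶜ ∪ W = {3, 4, 5, 6, 7, 8, 9, 10, 11, 12, 13, 14, 15, 16, 17, 18, 19}
(X ∪ Z) ∪ (Wᶜ ∪ W) = {3, 4, 5, 6, 7, 8, 9, 10, 11, 12, 13, 14, 15, 16, 17, 18, 19}
(Z ∪ (Z △ X)ᶜ) ∖ ((X ∪ Z) ∪ (Wᶜ ∪ W)) = {}

{}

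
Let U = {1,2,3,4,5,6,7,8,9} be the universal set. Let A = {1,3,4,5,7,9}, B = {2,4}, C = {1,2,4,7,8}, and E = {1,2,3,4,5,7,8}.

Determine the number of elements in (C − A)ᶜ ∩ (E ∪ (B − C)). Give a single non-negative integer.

5

C − A = {2,8}
(C − A)ᶜ = {1,3,4,5,6,7,9}
B − C = {}
E ∪ (B − C) = {1,2,3,4,5,7,8}
(C − A)ᶜ ∩ (E ∪ (B − C)) = {1,3,4,5,7}
|(C − A)ᶜ ∩ (E ∪ (B − C))| = 5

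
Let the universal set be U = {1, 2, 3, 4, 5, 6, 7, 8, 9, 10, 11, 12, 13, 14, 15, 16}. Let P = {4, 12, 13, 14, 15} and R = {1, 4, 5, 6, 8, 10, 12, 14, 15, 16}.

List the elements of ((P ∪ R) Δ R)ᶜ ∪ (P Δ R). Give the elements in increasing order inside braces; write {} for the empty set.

{1, 2, 3, 4, 5, 6, 7, 8, 9, 10, 11, 12, 13, 14, 15, 16}

P ∪ R = {1, 4, 5, 6, 8, 10, 12, 13, 14, 15, 16}
(P ∪ R) Δ R = {13}
((P ∪ R) Δ R)ᶜ = {1, 2, 3, 4, 5, 6, 7, 8, 9, 10, 11, 12, 14, 15, 16}
P Δ R = {1, 5, 6, 8, 10, 13, 16}
((P ∪ R) Δ R)ᶜ ∪ (P Δ R) = {1, 2, 3, 4, 5, 6, 7, 8, 9, 10, 11, 12, 13, 14, 15, 16}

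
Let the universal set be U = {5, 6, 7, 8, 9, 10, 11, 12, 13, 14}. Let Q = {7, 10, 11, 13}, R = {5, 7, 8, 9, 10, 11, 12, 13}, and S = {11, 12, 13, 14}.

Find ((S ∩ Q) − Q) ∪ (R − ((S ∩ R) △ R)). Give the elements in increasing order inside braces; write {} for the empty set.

{11, 12, 13}

S ∩ Q = {11, 13}
(S ∩ Q) − Q = {}
S ∩ R = {11, 12, 13}
(S ∩ R) △ R = {5, 7, 8, 9, 10}
R − ((S ∩ R) △ R) = {11, 12, 13}
((S ∩ Q) − Q) ∪ (R − ((S ∩ R) △ R)) = {11, 12, 13}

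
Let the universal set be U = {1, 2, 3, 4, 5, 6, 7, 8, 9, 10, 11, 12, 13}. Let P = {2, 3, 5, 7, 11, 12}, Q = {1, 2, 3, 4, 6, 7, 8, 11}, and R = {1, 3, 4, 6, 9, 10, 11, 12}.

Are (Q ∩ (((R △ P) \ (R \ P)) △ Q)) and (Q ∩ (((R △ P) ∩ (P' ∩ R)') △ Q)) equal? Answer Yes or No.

Yes

R △ P = {1, 2, 4, 5, 6, 7, 9, 10}
R \ P = {1, 4, 6, 9, 10}
(R △ P) \ (R \ P) = {2, 5, 7}
((R △ P) \ (R \ P)) △ Q = {1, 3, 4, 5, 6, 8, 11}
Q ∩ (((R △ P) \ (R \ P)) △ Q) = {1, 3, 4, 6, 8, 11}
P' = {1, 4, 6, 8, 9, 10, 13}
P' ∩ R = {1, 4, 6, 9, 10}
(P' ∩ R)' = {2, 3, 5, 7, 8, 11, 12, 13}
(R △ P) ∩ (P' ∩ R)' = {2, 5, 7}
((R △ P) ∩ (P' ∩ R)') △ Q = {1, 3, 4, 5, 6, 8, 11}
Q ∩ (((R △ P) ∩ (P' ∩ R)') △ Q) = {1, 3, 4, 6, 8, 11}
Both equal {1, 3, 4, 6, 8, 11}, so Q ∩ (((R △ P) \ (R \ P)) △ Q) = Q ∩ (((R △ P) ∩ (P' ∩ R)') △ Q).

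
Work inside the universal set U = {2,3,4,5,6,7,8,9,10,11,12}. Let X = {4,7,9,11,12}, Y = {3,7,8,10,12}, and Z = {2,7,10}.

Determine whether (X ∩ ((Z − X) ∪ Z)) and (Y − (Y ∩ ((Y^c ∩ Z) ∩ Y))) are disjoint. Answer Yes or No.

Z − X = {2,10}
(Z − X) ∪ Z = {2,7,10}
X ∩ ((Z − X) ∪ Z) = {7}
Y^c = {2,4,5,6,9,11}
Y^c ∩ Z = {2}
(Y^c ∩ Z) ∩ Y = {}
Y ∩ ((Y^c ∩ Z) ∩ Y) = {}
Y − (Y ∩ ((Y^c ∩ Z) ∩ Y)) = {3,7,8,10,12}
7 lies in both, so they are not disjoint.

No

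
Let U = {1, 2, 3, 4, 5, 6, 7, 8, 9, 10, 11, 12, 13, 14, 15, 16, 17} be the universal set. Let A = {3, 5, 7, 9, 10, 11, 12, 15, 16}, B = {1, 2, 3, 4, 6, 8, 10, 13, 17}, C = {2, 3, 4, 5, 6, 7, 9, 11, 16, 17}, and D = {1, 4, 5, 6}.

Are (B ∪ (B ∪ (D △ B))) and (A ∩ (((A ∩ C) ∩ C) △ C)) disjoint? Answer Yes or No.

Yes

D △ B = {2, 3, 5, 8, 10, 13, 17}
B ∪ (D △ B) = {1, 2, 3, 4, 5, 6, 8, 10, 13, 17}
B ∪ (B ∪ (D △ B)) = {1, 2, 3, 4, 5, 6, 8, 10, 13, 17}
A ∩ C = {3, 5, 7, 9, 11, 16}
(A ∩ C) ∩ C = {3, 5, 7, 9, 11, 16}
((A ∩ C) ∩ C) △ C = {2, 4, 6, 17}
A ∩ (((A ∩ C) ∩ C) △ C) = {}
{1, 2, 3, 4, 5, 6, 8, 10, 13, 17} and {} share no elements.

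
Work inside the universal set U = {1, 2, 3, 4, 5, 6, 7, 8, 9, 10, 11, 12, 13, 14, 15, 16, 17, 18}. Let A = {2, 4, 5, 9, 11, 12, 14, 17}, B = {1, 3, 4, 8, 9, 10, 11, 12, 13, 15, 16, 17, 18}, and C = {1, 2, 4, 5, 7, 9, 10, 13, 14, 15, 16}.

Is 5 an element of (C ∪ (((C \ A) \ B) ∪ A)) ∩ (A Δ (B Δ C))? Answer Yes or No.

5 ∈ C and 5 ∈ A, so 5 ∉ C \ A
5 ∉ (C \ A) and 5 ∉ B, so 5 ∉ (C \ A) \ B
5 ∉ ((C \ A) \ B) and 5 ∈ A, so 5 ∈ ((C \ A) \ B) ∪ A
5 ∈ C and 5 ∈ (((C \ A) \ B) ∪ A), so 5 ∈ C ∪ (((C \ A) \ B) ∪ A)
5 ∉ B and 5 ∈ C, so 5 ∈ B Δ C
5 ∈ A and 5 ∈ (B Δ C), so 5 ∉ A Δ (B Δ C)
5 ∈ (C ∪ (((C \ A) \ B) ∪ A)) and 5 ∉ (A Δ (B Δ C)), so 5 ∉ (C ∪ (((C \ A) \ B) ∪ A)) ∩ (A Δ (B Δ C))

No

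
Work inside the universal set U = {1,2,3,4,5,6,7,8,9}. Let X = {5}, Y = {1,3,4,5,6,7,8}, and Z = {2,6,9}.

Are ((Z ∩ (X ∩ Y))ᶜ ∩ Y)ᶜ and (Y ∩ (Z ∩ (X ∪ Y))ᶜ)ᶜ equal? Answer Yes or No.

No

X ∩ Y = {5}
Z ∩ (X ∩ Y) = {}
(Z ∩ (X ∩ Y))ᶜ = {1,2,3,4,5,6,7,8,9}
(Z ∩ (X ∩ Y))ᶜ ∩ Y = {1,3,4,5,6,7,8}
((Z ∩ (X ∩ Y))ᶜ ∩ Y)ᶜ = {2,9}
X ∪ Y = {1,3,4,5,6,7,8}
Z ∩ (X ∪ Y) = {6}
(Z ∩ (X ∪ Y))ᶜ = {1,2,3,4,5,7,8,9}
Y ∩ (Z ∩ (X ∪ Y))ᶜ = {1,3,4,5,7,8}
(Y ∩ (Z ∩ (X ∪ Y))ᶜ)ᶜ = {2,6,9}
6 ∈ (Y ∩ (Z ∩ (X ∪ Y))ᶜ)ᶜ but 6 ∉ ((Z ∩ (X ∩ Y))ᶜ ∩ Y)ᶜ, so they differ.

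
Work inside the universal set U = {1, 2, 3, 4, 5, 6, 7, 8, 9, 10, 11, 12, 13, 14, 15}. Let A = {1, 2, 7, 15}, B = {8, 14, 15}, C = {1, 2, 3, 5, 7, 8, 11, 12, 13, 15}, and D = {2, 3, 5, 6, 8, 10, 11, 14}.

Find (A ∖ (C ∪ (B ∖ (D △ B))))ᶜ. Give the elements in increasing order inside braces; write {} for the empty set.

{1, 2, 3, 4, 5, 6, 7, 8, 9, 10, 11, 12, 13, 14, 15}

D △ B = {2, 3, 5, 6, 10, 11, 15}
B ∖ (D △ B) = {8, 14}
C ∪ (B ∖ (D △ B)) = {1, 2, 3, 5, 7, 8, 11, 12, 13, 14, 15}
A ∖ (C ∪ (B ∖ (D △ B))) = {}
(A ∖ (C ∪ (B ∖ (D △ B))))ᶜ = {1, 2, 3, 4, 5, 6, 7, 8, 9, 10, 11, 12, 13, 14, 15}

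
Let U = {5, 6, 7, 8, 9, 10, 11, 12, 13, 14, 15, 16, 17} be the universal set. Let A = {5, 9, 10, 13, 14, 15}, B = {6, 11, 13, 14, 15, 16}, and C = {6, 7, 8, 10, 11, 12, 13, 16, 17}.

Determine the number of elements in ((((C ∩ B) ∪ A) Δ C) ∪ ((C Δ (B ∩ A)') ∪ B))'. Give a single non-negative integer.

C ∩ B = {6, 11, 13, 16}
(C ∩ B) ∪ A = {5, 6, 9, 10, 11, 13, 14, 15, 16}
((C ∩ B) ∪ A) Δ C = {5, 7, 8, 9, 12, 14, 15, 17}
B ∩ A = {13, 14, 15}
(B ∩ A)' = {5, 6, 7, 8, 9, 10, 11, 12, 16, 17}
C Δ (B ∩ A)' = {5, 9, 13}
(C Δ (B ∩ A)') ∪ B = {5, 6, 9, 11, 13, 14, 15, 16}
(((C ∩ B) ∪ A) Δ C) ∪ ((C Δ (B ∩ A)') ∪ B) = {5, 6, 7, 8, 9, 11, 12, 13, 14, 15, 16, 17}
((((C ∩ B) ∪ A) Δ C) ∪ ((C Δ (B ∩ A)') ∪ B))' = {10}
|((((C ∩ B) ∪ A) Δ C) ∪ ((C Δ (B ∩ A)') ∪ B))'| = 1

1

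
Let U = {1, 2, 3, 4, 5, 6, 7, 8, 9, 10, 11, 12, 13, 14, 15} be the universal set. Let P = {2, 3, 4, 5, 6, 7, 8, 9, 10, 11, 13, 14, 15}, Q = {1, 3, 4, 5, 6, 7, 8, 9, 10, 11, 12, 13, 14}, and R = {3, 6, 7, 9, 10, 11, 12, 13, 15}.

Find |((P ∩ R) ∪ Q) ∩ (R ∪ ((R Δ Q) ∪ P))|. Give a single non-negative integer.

P ∩ R = {3, 6, 7, 9, 10, 11, 13, 15}
(P ∩ R) ∪ Q = {1, 3, 4, 5, 6, 7, 8, 9, 10, 11, 12, 13, 14, 15}
R Δ Q = {1, 4, 5, 8, 14, 15}
(R Δ Q) ∪ P = {1, 2, 3, 4, 5, 6, 7, 8, 9, 10, 11, 13, 14, 15}
R ∪ ((R Δ Q) ∪ P) = {1, 2, 3, 4, 5, 6, 7, 8, 9, 10, 11, 12, 13, 14, 15}
((P ∩ R) ∪ Q) ∩ (R ∪ ((R Δ Q) ∪ P)) = {1, 3, 4, 5, 6, 7, 8, 9, 10, 11, 12, 13, 14, 15}
|((P ∩ R) ∪ Q) ∩ (R ∪ ((R Δ Q) ∪ P))| = 14

14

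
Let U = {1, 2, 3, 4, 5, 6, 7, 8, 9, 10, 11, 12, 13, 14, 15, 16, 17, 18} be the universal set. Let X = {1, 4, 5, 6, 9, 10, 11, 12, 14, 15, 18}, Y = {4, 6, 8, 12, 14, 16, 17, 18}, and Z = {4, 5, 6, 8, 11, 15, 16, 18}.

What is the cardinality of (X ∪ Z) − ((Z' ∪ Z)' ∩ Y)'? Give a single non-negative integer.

X ∪ Z = {1, 4, 5, 6, 8, 9, 10, 11, 12, 14, 15, 16, 18}
Z' = {1, 2, 3, 7, 9, 10, 12, 13, 14, 17}
Z' ∪ Z = {1, 2, 3, 4, 5, 6, 7, 8, 9, 10, 11, 12, 13, 14, 15, 16, 17, 18}
(Z' ∪ Z)' = {}
(Z' ∪ Z)' ∩ Y = {}
((Z' ∪ Z)' ∩ Y)' = {1, 2, 3, 4, 5, 6, 7, 8, 9, 10, 11, 12, 13, 14, 15, 16, 17, 18}
(X ∪ Z) − ((Z' ∪ Z)' ∩ Y)' = {}
|(X ∪ Z) − ((Z' ∪ Z)' ∩ Y)'| = 0

0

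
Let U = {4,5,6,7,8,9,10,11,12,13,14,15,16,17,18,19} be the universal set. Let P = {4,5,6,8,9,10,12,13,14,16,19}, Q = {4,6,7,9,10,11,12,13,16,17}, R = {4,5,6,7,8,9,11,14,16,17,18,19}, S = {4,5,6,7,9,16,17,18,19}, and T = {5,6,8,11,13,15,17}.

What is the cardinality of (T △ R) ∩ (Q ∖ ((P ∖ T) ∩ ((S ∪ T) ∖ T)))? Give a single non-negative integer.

T △ R = {4,7,9,13,14,15,16,18,19}
P ∖ T = {4,9,10,12,14,16,19}
S ∪ T = {4,5,6,7,8,9,11,13,15,16,17,18,19}
(S ∪ T) ∖ T = {4,7,9,16,18,19}
(P ∖ T) ∩ ((S ∪ T) ∖ T) = {4,9,16,19}
Q ∖ ((P ∖ T) ∩ ((S ∪ T) ∖ T)) = {6,7,10,11,12,13,17}
(T △ R) ∩ (Q ∖ ((P ∖ T) ∩ ((S ∪ T) ∖ T))) = {7,13}
|(T △ R) ∩ (Q ∖ ((P ∖ T) ∩ ((S ∪ T) ∖ T)))| = 2

2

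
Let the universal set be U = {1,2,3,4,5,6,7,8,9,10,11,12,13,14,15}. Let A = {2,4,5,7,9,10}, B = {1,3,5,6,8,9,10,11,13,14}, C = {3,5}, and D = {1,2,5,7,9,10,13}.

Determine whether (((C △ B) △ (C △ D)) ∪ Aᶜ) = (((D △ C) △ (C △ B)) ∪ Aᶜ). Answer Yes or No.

Yes

C △ B = {1,6,8,9,10,11,13,14}
C △ D = {1,2,3,7,9,10,13}
(C △ B) △ (C △ D) = {2,3,6,7,8,11,14}
Aᶜ = {1,3,6,8,11,12,13,14,15}
((C △ B) △ (C △ D)) ∪ Aᶜ = {1,2,3,6,7,8,11,12,13,14,15}
D △ C = {1,2,3,7,9,10,13}
(D △ C) △ (C △ B) = {2,3,6,7,8,11,14}
((D △ C) △ (C △ B)) ∪ Aᶜ = {1,2,3,6,7,8,11,12,13,14,15}
Both equal {1,2,3,6,7,8,11,12,13,14,15}, so ((C △ B) △ (C △ D)) ∪ Aᶜ = ((D △ C) △ (C △ B)) ∪ Aᶜ.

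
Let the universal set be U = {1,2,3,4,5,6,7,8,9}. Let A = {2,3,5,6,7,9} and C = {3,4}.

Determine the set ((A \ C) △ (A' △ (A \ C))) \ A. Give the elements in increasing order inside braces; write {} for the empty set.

{1,4,8}

A \ C = {2,5,6,7,9}
A' = {1,4,8}
A' △ (A \ C) = {1,2,4,5,6,7,8,9}
(A \ C) △ (A' △ (A \ C)) = {1,4,8}
((A \ C) △ (A' △ (A \ C))) \ A = {1,4,8}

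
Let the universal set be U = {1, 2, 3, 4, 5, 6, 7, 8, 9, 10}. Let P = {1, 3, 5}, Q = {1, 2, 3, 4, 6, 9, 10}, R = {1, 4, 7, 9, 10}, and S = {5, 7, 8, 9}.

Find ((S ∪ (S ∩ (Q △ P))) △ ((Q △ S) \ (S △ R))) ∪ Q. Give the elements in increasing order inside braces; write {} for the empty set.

{1, 2, 3, 4, 5, 6, 8, 9, 10}

Q △ P = {2, 4, 5, 6, 9, 10}
S ∩ (Q △ P) = {5, 9}
S ∪ (S ∩ (Q △ P)) = {5, 7, 8, 9}
Q △ S = {1, 2, 3, 4, 5, 6, 7, 8, 10}
S △ R = {1, 4, 5, 8, 10}
(Q △ S) \ (S △ R) = {2, 3, 6, 7}
(S ∪ (S ∩ (Q △ P))) △ ((Q △ S) \ (S △ R)) = {2, 3, 5, 6, 8, 9}
((S ∪ (S ∩ (Q △ P))) △ ((Q △ S) \ (S △ R))) ∪ Q = {1, 2, 3, 4, 5, 6, 8, 9, 10}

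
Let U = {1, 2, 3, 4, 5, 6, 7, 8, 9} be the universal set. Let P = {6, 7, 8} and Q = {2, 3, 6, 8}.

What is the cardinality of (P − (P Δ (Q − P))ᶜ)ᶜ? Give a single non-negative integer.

Q − P = {2, 3}
P Δ (Q − P) = {2, 3, 6, 7, 8}
(P Δ (Q − P))ᶜ = {1, 4, 5, 9}
P − (P Δ (Q − P))ᶜ = {6, 7, 8}
(P − (P Δ (Q − P))ᶜ)ᶜ = {1, 2, 3, 4, 5, 9}
|(P − (P Δ (Q − P))ᶜ)ᶜ| = 6

6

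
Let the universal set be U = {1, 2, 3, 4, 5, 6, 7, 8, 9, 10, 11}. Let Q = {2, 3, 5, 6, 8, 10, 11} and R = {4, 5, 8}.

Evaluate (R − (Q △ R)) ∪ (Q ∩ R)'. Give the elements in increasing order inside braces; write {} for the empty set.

Q △ R = {2, 3, 4, 6, 10, 11}
R − (Q △ R) = {5, 8}
Q ∩ R = {5, 8}
(Q ∩ R)' = {1, 2, 3, 4, 6, 7, 9, 10, 11}
(R − (Q △ R)) ∪ (Q ∩ R)' = {1, 2, 3, 4, 5, 6, 7, 8, 9, 10, 11}

{1, 2, 3, 4, 5, 6, 7, 8, 9, 10, 11}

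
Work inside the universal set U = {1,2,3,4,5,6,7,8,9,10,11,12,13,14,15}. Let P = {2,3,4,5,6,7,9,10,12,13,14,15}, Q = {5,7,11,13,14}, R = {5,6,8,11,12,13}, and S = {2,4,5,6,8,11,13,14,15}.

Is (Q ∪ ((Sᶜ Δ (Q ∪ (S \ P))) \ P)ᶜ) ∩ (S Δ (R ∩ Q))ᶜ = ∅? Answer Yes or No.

Sᶜ = {1,3,7,9,10,12}
S \ P = {8,11}
Q ∪ (S \ P) = {5,7,8,11,13,14}
Sᶜ Δ (Q ∪ (S \ P)) = {1,3,5,8,9,10,11,12,13,14}
(Sᶜ Δ (Q ∪ (S \ P))) \ P = {1,8,11}
((Sᶜ Δ (Q ∪ (S \ P))) \ P)ᶜ = {2,3,4,5,6,7,9,10,12,13,14,15}
Q ∪ ((Sᶜ Δ (Q ∪ (S \ P))) \ P)ᶜ = {2,3,4,5,6,7,9,10,11,12,13,14,15}
R ∩ Q = {5,11,13}
S Δ (R ∩ Q) = {2,4,6,8,14,15}
(S Δ (R ∩ Q))ᶜ = {1,3,5,7,9,10,11,12,13}
3 lies in both, so they are not disjoint.

No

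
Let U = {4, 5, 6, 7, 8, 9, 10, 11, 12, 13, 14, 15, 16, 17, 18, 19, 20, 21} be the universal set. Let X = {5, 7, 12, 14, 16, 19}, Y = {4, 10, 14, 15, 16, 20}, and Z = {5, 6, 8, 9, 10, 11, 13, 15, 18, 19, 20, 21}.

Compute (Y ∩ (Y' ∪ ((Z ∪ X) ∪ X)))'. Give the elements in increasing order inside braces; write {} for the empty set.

Y' = {5, 6, 7, 8, 9, 11, 12, 13, 17, 18, 19, 21}
Z ∪ X = {5, 6, 7, 8, 9, 10, 11, 12, 13, 14, 15, 16, 18, 19, 20, 21}
(Z ∪ X) ∪ X = {5, 6, 7, 8, 9, 10, 11, 12, 13, 14, 15, 16, 18, 19, 20, 21}
Y' ∪ ((Z ∪ X) ∪ X) = {5, 6, 7, 8, 9, 10, 11, 12, 13, 14, 15, 16, 17, 18, 19, 20, 21}
Y ∩ (Y' ∪ ((Z ∪ X) ∪ X)) = {10, 14, 15, 16, 20}
(Y ∩ (Y' ∪ ((Z ∪ X) ∪ X)))' = {4, 5, 6, 7, 8, 9, 11, 12, 13, 17, 18, 19, 21}

{4, 5, 6, 7, 8, 9, 11, 12, 13, 17, 18, 19, 21}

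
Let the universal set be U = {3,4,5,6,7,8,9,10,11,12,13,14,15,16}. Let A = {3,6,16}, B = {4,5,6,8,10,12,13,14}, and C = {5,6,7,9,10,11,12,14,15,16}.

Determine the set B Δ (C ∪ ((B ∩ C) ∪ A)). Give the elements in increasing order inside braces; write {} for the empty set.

B ∩ C = {5,6,10,12,14}
(B ∩ C) ∪ A = {3,5,6,10,12,14,16}
C ∪ ((B ∩ C) ∪ A) = {3,5,6,7,9,10,11,12,14,15,16}
B Δ (C ∪ ((B ∩ C) ∪ A)) = {3,4,7,8,9,11,13,15,16}

{3,4,7,8,9,11,13,15,16}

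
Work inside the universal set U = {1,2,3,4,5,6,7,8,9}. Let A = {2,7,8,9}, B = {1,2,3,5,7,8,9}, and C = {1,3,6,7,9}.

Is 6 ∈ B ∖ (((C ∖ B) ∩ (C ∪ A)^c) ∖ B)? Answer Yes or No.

No

6 ∈ C and 6 ∉ B, so 6 ∈ C ∖ B
6 ∈ C and 6 ∉ A, so 6 ∈ C ∪ A
6 ∉ (C ∪ A)^c since 6 ∈ (C ∪ A)
6 ∈ (C ∖ B) and 6 ∉ (C ∪ A)^c, so 6 ∉ (C ∖ B) ∩ (C ∪ A)^c
6 ∉ ((C ∖ B) ∩ (C ∪ A)^c) and 6 ∉ B, so 6 ∉ ((C ∖ B) ∩ (C ∪ A)^c) ∖ B
6 ∉ B and 6 ∉ (((C ∖ B) ∩ (C ∪ A)^c) ∖ B), so 6 ∉ B ∖ (((C ∖ B) ∩ (C ∪ A)^c) ∖ B)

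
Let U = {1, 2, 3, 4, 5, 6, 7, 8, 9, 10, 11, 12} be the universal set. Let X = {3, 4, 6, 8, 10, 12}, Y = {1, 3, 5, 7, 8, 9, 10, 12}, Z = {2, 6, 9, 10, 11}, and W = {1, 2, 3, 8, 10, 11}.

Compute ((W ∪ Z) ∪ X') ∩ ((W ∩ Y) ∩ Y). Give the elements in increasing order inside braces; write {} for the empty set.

{1, 3, 8, 10}

W ∪ Z = {1, 2, 3, 6, 8, 9, 10, 11}
X' = {1, 2, 5, 7, 9, 11}
(W ∪ Z) ∪ X' = {1, 2, 3, 5, 6, 7, 8, 9, 10, 11}
W ∩ Y = {1, 3, 8, 10}
(W ∩ Y) ∩ Y = {1, 3, 8, 10}
((W ∪ Z) ∪ X') ∩ ((W ∩ Y) ∩ Y) = {1, 3, 8, 10}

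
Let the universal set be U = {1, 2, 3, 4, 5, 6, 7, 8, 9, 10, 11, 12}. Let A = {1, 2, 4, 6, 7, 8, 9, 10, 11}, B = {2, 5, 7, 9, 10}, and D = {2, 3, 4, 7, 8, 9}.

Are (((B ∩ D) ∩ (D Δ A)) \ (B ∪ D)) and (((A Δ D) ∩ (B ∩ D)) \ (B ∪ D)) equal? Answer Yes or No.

B ∩ D = {2, 7, 9}
D Δ A = {1, 3, 6, 10, 11}
(B ∩ D) ∩ (D Δ A) = {}
B ∪ D = {2, 3, 4, 5, 7, 8, 9, 10}
((B ∩ D) ∩ (D Δ A)) \ (B ∪ D) = {}
A Δ D = {1, 3, 6, 10, 11}
(A Δ D) ∩ (B ∩ D) = {}
((A Δ D) ∩ (B ∩ D)) \ (B ∪ D) = {}
Both equal {}, so ((B ∩ D) ∩ (D Δ A)) \ (B ∪ D) = ((A Δ D) ∩ (B ∩ D)) \ (B ∪ D).

Yes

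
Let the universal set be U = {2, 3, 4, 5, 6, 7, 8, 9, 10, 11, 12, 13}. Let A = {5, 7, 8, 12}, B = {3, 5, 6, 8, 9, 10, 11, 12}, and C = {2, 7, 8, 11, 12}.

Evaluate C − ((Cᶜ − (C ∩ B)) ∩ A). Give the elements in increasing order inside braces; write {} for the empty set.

{2, 7, 8, 11, 12}

Cᶜ = {3, 4, 5, 6, 9, 10, 13}
C ∩ B = {8, 11, 12}
Cᶜ − (C ∩ B) = {3, 4, 5, 6, 9, 10, 13}
(Cᶜ − (C ∩ B)) ∩ A = {5}
C − ((Cᶜ − (C ∩ B)) ∩ A) = {2, 7, 8, 11, 12}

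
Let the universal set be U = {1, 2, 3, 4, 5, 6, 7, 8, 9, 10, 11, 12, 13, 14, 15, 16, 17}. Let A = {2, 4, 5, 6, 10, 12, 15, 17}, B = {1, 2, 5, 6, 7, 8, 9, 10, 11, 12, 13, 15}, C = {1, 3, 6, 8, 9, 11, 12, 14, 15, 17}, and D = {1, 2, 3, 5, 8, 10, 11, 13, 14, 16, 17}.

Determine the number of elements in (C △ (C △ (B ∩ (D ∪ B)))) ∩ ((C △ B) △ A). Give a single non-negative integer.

5

D ∪ B = {1, 2, 3, 5, 6, 7, 8, 9, 10, 11, 12, 13, 14, 15, 16, 17}
B ∩ (D ∪ B) = {1, 2, 5, 6, 7, 8, 9, 10, 11, 12, 13, 15}
C △ (B ∩ (D ∪ B)) = {2, 3, 5, 7, 10, 13, 14, 17}
C △ (C △ (B ∩ (D ∪ B))) = {1, 2, 5, 6, 7, 8, 9, 10, 11, 12, 13, 15}
C △ B = {2, 3, 5, 7, 10, 13, 14, 17}
(C △ B) △ A = {3, 4, 6, 7, 12, 13, 14, 15}
(C △ (C △ (B ∩ (D ∪ B)))) ∩ ((C △ B) △ A) = {6, 7, 12, 13, 15}
|(C △ (C △ (B ∩ (D ∪ B)))) ∩ ((C △ B) △ A)| = 5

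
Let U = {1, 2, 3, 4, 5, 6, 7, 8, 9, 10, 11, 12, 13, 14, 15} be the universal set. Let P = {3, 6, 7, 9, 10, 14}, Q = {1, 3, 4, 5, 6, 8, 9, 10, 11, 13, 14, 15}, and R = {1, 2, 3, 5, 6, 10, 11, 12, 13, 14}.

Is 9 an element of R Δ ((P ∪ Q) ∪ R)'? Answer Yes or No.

No

9 ∈ P and 9 ∈ Q, so 9 ∈ P ∪ Q
9 ∈ (P ∪ Q) and 9 ∉ R, so 9 ∈ (P ∪ Q) ∪ R
9 ∉ ((P ∪ Q) ∪ R)' since 9 ∈ ((P ∪ Q) ∪ R)
9 ∉ R and 9 ∉ ((P ∪ Q) ∪ R)', so 9 ∉ R Δ ((P ∪ Q) ∪ R)'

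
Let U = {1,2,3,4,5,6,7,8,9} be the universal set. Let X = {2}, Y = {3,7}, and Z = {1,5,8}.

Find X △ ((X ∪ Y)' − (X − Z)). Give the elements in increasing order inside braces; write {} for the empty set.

{1,2,4,5,6,8,9}

X ∪ Y = {2,3,7}
(X ∪ Y)' = {1,4,5,6,8,9}
X − Z = {2}
(X ∪ Y)' − (X − Z) = {1,4,5,6,8,9}
X △ ((X ∪ Y)' − (X − Z)) = {1,2,4,5,6,8,9}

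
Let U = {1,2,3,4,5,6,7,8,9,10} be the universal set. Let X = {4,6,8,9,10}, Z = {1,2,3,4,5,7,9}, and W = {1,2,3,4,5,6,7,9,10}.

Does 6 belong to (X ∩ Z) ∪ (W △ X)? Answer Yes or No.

No

6 ∈ X and 6 ∉ Z, so 6 ∉ X ∩ Z
6 ∈ W and 6 ∈ X, so 6 ∉ W △ X
6 ∉ (X ∩ Z) and 6 ∉ (W △ X), so 6 ∉ (X ∩ Z) ∪ (W △ X)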